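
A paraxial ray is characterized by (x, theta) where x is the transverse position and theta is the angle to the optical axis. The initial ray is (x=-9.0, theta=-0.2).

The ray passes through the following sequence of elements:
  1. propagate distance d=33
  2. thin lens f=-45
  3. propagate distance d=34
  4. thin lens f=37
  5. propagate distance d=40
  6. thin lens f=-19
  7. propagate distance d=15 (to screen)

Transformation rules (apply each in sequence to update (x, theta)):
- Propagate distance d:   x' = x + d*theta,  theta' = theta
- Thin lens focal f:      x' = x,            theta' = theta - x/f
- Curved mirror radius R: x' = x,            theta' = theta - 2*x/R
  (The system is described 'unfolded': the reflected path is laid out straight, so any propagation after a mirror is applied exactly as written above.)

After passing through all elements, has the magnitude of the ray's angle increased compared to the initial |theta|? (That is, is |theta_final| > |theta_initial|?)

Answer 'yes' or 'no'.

Initial: x=-9.0000 theta=-0.2000
After 1 (propagate distance d=33): x=-15.6000 theta=-0.2000
After 2 (thin lens f=-45): x=-15.6000 theta=-41/75 (≈-0.5467)
After 3 (propagate distance d=34): x=-2564/75 (≈-34.1867) theta=-41/75 (≈-0.5467)
After 4 (thin lens f=37): x=-2564/75 (≈-34.1867) theta=349/925 (≈0.3773)
After 5 (propagate distance d=40): x=-52988/2775 (≈-19.0948) theta=349/925 (≈0.3773)
After 6 (thin lens f=-19): x=-52988/2775 (≈-19.0948) theta=-6619/10545 (≈-0.6277)
After 7 (propagate distance d=15 (to screen)): x=-1503197/52725 (≈-28.5101) theta=-6619/10545 (≈-0.6277)
|theta_initial|=0.2000 |theta_final|=6619/10545 (≈0.6277) -> increased

Answer: yes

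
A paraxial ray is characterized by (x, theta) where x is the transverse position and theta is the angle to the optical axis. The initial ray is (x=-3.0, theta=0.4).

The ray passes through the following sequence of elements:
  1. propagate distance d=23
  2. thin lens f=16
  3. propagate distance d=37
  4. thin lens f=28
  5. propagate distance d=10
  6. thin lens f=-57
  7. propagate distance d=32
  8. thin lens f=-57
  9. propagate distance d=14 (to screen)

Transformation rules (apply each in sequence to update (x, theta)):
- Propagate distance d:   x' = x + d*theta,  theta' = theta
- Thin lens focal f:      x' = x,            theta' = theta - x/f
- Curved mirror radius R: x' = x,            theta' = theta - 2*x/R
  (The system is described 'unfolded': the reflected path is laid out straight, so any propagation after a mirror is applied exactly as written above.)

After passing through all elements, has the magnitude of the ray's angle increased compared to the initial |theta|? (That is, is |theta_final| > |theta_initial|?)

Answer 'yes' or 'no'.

Answer: no

Derivation:
Initial: x=-3.0000 theta=0.4000
After 1 (propagate distance d=23): x=6.2000 theta=0.4000
After 2 (thin lens f=16): x=6.2000 theta=0.0125
After 3 (propagate distance d=37): x=6.6625 theta=0.0125
After 4 (thin lens f=28): x=6.6625 theta=-101/448 (≈-0.2254)
After 5 (propagate distance d=10): x=4937/1120 (≈4.4080) theta=-101/448 (≈-0.2254)
After 6 (thin lens f=-57): x=4937/1120 (≈4.4080) theta=-18911/127680 (≈-0.1481)
After 7 (propagate distance d=32): x=-21167/63840 (≈-0.3316) theta=-18911/127680 (≈-0.1481)
After 8 (thin lens f=-57): x=-21167/63840 (≈-0.3316) theta=-1120261/7277760 (≈-0.1539)
After 9 (propagate distance d=14 (to screen)): x=-4524173/1819440 (≈-2.4866) theta=-1120261/7277760 (≈-0.1539)
|theta_initial|=0.4000 |theta_final|=1120261/7277760 (≈0.1539) -> not increased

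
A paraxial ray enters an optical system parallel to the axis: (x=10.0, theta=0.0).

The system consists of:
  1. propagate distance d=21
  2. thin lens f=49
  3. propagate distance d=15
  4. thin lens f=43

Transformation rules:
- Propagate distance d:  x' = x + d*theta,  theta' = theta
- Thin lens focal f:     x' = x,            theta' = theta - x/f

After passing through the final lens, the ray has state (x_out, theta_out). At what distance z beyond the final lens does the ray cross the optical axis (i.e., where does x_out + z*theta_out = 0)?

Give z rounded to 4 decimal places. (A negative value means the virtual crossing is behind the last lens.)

Answer: 18.9870

Derivation:
Initial: x=10.0000 theta=0.0000
After 1 (propagate distance d=21): x=10.0000 theta=0.0000
After 2 (thin lens f=49): x=10.0000 theta=-10/49 (≈-0.2041)
After 3 (propagate distance d=15): x=340/49 (≈6.9388) theta=-10/49 (≈-0.2041)
After 4 (thin lens f=43): x=340/49 (≈6.9388) theta=-110/301 (≈-0.3654)
z_focus = -x_out/theta_out = -(340/49)/(-110/301) = 1462/77 ≈ 18.9870
Rounded to 4 decimal places: z = 18.9870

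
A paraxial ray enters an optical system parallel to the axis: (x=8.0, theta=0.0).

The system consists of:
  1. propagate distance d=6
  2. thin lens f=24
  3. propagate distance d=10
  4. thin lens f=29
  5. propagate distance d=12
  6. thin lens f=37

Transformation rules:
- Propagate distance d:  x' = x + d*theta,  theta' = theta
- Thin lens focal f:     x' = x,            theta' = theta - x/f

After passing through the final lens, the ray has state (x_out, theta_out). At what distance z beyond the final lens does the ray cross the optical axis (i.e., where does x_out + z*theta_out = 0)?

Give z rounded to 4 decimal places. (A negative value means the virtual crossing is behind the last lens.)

Initial: x=8.0000 theta=0.0000
After 1 (propagate distance d=6): x=8.0000 theta=0.0000
After 2 (thin lens f=24): x=8.0000 theta=-1/3 (≈-0.3333)
After 3 (propagate distance d=10): x=14/3 (≈4.6667) theta=-1/3 (≈-0.3333)
After 4 (thin lens f=29): x=14/3 (≈4.6667) theta=-43/87 (≈-0.4943)
After 5 (propagate distance d=12): x=-110/87 (≈-1.2644) theta=-43/87 (≈-0.4943)
After 6 (thin lens f=37): x=-110/87 (≈-1.2644) theta=-1481/3219 (≈-0.4601)
z_focus = -x_out/theta_out = -(-110/87)/(-1481/3219) = -4070/1481 ≈ -2.7481
Rounded to 4 decimal places: z = -2.7481

Answer: -2.7481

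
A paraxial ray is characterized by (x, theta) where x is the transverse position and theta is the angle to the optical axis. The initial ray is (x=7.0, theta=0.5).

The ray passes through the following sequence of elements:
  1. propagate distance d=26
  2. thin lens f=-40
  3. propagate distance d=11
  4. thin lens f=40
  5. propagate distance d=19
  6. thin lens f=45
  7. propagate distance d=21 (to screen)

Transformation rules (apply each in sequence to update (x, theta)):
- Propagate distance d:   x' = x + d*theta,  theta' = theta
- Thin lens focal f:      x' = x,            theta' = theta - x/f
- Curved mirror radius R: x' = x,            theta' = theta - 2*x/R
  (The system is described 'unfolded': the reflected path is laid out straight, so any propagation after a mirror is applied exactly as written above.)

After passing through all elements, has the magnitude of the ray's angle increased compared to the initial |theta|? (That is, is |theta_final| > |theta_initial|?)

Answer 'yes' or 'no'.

Initial: x=7.0000 theta=0.5000
After 1 (propagate distance d=26): x=20.0000 theta=0.5000
After 2 (thin lens f=-40): x=20.0000 theta=1.0000
After 3 (propagate distance d=11): x=31.0000 theta=1.0000
After 4 (thin lens f=40): x=31.0000 theta=0.2250
After 5 (propagate distance d=19): x=35.2750 theta=0.2250
After 6 (thin lens f=45): x=35.2750 theta=-503/900 (≈-0.5589)
After 7 (propagate distance d=21 (to screen)): x=14123/600 (≈23.5383) theta=-503/900 (≈-0.5589)
|theta_initial|=0.5000 |theta_final|=503/900 (≈0.5589) -> increased

Answer: yes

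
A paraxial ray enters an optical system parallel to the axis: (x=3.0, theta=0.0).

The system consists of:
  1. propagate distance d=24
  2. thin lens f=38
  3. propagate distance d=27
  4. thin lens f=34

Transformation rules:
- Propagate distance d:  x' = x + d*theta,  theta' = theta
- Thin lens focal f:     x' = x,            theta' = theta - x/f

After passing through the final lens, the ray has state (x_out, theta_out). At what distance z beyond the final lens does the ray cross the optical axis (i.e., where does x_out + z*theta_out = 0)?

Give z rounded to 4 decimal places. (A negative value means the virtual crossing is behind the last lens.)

Initial: x=3.0000 theta=0.0000
After 1 (propagate distance d=24): x=3.0000 theta=0.0000
After 2 (thin lens f=38): x=3.0000 theta=-3/38 (≈-0.0789)
After 3 (propagate distance d=27): x=33/38 (≈0.8684) theta=-3/38 (≈-0.0789)
After 4 (thin lens f=34): x=33/38 (≈0.8684) theta=-135/1292 (≈-0.1045)
z_focus = -x_out/theta_out = -(33/38)/(-135/1292) = 374/45 ≈ 8.3111
Rounded to 4 decimal places: z = 8.3111

Answer: 8.3111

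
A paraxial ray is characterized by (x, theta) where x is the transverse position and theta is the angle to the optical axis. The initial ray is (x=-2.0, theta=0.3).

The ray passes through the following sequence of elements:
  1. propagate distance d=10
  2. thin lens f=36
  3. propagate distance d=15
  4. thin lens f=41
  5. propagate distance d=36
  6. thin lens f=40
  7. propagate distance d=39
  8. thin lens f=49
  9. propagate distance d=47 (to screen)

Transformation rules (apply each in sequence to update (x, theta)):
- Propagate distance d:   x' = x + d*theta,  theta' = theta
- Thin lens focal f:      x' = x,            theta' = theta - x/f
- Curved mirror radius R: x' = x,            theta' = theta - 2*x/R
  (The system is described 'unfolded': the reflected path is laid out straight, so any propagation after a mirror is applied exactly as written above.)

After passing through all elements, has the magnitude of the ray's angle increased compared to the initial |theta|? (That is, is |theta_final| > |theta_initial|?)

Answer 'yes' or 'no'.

Initial: x=-2.0000 theta=0.3000
After 1 (propagate distance d=10): x=1.0000 theta=0.3000
After 2 (thin lens f=36): x=1.0000 theta=49/180 (≈0.2722)
After 3 (propagate distance d=15): x=61/12 (≈5.0833) theta=49/180 (≈0.2722)
After 4 (thin lens f=41): x=61/12 (≈5.0833) theta=547/3690 (≈0.1482)
After 5 (propagate distance d=36): x=25633/2460 (≈10.4199) theta=547/3690 (≈0.1482)
After 6 (thin lens f=40): x=25633/2460 (≈10.4199) theta=-33139/295200 (≈-0.1123)
After 7 (propagate distance d=39): x=198171/32800 (≈6.0418) theta=-33139/295200 (≈-0.1123)
After 8 (thin lens f=49): x=198171/32800 (≈6.0418) theta=-68147/289296 (≈-0.2356)
After 9 (propagate distance d=47 (to screen)): x=-72752039/14464800 (≈-5.0296) theta=-68147/289296 (≈-0.2356)
|theta_initial|=0.3000 |theta_final|=68147/289296 (≈0.2356) -> not increased

Answer: no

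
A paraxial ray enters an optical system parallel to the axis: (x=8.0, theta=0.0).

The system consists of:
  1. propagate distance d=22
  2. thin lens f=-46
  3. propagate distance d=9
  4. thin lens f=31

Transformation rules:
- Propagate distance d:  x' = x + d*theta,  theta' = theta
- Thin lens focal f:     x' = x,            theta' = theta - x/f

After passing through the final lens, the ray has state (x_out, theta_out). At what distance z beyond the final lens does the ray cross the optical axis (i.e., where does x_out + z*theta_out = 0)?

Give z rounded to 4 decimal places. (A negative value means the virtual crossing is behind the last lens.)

Answer: 71.0417

Derivation:
Initial: x=8.0000 theta=0.0000
After 1 (propagate distance d=22): x=8.0000 theta=0.0000
After 2 (thin lens f=-46): x=8.0000 theta=4/23 (≈0.1739)
After 3 (propagate distance d=9): x=220/23 (≈9.5652) theta=4/23 (≈0.1739)
After 4 (thin lens f=31): x=220/23 (≈9.5652) theta=-96/713 (≈-0.1346)
z_focus = -x_out/theta_out = -(220/23)/(-96/713) = 1705/24 ≈ 71.0417
Rounded to 4 decimal places: z = 71.0417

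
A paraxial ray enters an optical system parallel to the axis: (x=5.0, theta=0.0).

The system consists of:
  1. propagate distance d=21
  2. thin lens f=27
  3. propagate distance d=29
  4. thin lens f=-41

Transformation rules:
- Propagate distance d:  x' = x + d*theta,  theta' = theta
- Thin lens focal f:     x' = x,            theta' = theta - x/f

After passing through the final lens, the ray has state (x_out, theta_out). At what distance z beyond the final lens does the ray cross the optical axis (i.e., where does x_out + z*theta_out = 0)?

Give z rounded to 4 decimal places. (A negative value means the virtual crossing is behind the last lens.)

Answer: -1.9070

Derivation:
Initial: x=5.0000 theta=0.0000
After 1 (propagate distance d=21): x=5.0000 theta=0.0000
After 2 (thin lens f=27): x=5.0000 theta=-5/27 (≈-0.1852)
After 3 (propagate distance d=29): x=-10/27 (≈-0.3704) theta=-5/27 (≈-0.1852)
After 4 (thin lens f=-41): x=-10/27 (≈-0.3704) theta=-215/1107 (≈-0.1942)
z_focus = -x_out/theta_out = -(-10/27)/(-215/1107) = -82/43 ≈ -1.9070
Rounded to 4 decimal places: z = -1.9070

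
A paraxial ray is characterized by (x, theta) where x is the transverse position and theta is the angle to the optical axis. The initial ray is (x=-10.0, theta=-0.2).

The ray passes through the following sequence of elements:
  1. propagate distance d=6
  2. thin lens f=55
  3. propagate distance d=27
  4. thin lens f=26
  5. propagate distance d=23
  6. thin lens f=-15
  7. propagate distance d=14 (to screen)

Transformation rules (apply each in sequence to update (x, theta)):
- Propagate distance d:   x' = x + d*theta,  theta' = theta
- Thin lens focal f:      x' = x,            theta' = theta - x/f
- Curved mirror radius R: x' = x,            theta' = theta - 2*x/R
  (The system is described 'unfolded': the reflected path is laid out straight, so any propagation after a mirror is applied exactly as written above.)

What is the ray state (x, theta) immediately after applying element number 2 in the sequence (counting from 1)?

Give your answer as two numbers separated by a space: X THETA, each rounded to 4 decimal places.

Initial: x=-10.0000 theta=-0.2000
After 1 (propagate distance d=6): x=-11.2000 theta=-0.2000
After 2 (thin lens f=55): x=-11.2000 theta=1/275 (≈0.0036)
Rounded to 4 decimal places: x = -11.2000, theta = 0.0036

Answer: -11.2000 0.0036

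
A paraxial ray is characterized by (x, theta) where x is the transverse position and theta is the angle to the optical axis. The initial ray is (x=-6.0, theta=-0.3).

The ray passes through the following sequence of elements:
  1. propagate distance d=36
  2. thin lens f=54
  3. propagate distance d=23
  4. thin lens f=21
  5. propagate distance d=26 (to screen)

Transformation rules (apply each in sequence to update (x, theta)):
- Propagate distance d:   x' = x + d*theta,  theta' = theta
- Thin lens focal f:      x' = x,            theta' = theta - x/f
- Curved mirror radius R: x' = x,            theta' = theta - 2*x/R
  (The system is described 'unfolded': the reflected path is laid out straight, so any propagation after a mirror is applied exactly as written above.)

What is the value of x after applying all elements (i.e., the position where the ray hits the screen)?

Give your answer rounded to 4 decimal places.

Answer: 4.2280

Derivation:
Initial: x=-6.0000 theta=-0.3000
After 1 (propagate distance d=36): x=-16.8000 theta=-0.3000
After 2 (thin lens f=54): x=-16.8000 theta=1/90 (≈0.0111)
After 3 (propagate distance d=23): x=-1489/90 (≈-16.5444) theta=1/90 (≈0.0111)
After 4 (thin lens f=21): x=-1489/90 (≈-16.5444) theta=151/189 (≈0.7989)
After 5 (propagate distance d=26 (to screen)): x=7991/1890 (≈4.2280) theta=151/189 (≈0.7989)
Rounded to 4 decimal places: x = 4.2280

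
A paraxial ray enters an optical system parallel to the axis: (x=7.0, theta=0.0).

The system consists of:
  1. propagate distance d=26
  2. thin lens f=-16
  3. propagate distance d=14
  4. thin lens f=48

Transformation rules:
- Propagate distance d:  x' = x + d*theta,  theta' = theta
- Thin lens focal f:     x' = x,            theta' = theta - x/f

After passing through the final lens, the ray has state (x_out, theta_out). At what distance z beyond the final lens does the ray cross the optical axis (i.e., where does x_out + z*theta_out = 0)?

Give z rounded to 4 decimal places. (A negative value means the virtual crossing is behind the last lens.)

Initial: x=7.0000 theta=0.0000
After 1 (propagate distance d=26): x=7.0000 theta=0.0000
After 2 (thin lens f=-16): x=7.0000 theta=0.4375
After 3 (propagate distance d=14): x=13.1250 theta=0.4375
After 4 (thin lens f=48): x=13.1250 theta=21/128 (≈0.1641)
z_focus = -x_out/theta_out = -(13.1250)/(21/128) = -80.0000
Rounded to 4 decimal places: z = -80.0000

Answer: -80.0000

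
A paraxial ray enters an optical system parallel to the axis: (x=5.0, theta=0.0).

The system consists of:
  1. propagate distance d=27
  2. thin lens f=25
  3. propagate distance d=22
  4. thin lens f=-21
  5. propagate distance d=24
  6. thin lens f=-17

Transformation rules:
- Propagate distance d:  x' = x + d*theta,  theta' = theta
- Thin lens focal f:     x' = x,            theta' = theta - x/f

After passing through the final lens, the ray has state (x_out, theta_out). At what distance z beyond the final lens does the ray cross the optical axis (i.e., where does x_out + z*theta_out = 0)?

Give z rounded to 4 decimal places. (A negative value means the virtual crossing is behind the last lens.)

Initial: x=5.0000 theta=0.0000
After 1 (propagate distance d=27): x=5.0000 theta=0.0000
After 2 (thin lens f=25): x=5.0000 theta=-0.2000
After 3 (propagate distance d=22): x=0.6000 theta=-0.2000
After 4 (thin lens f=-21): x=0.6000 theta=-6/35 (≈-0.1714)
After 5 (propagate distance d=24): x=-123/35 (≈-3.5143) theta=-6/35 (≈-0.1714)
After 6 (thin lens f=-17): x=-123/35 (≈-3.5143) theta=-45/119 (≈-0.3782)
z_focus = -x_out/theta_out = -(-123/35)/(-45/119) = -697/75 ≈ -9.2933
Rounded to 4 decimal places: z = -9.2933

Answer: -9.2933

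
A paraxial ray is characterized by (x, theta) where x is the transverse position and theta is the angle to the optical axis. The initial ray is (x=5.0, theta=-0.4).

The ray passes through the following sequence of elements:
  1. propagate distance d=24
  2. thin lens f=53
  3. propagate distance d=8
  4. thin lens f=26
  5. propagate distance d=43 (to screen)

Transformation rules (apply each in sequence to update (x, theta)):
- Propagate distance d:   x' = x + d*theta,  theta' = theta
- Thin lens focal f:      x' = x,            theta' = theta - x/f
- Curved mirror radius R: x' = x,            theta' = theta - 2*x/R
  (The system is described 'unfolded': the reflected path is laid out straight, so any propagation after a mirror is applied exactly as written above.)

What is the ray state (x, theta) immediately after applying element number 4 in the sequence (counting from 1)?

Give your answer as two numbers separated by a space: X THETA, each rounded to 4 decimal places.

Initial: x=5.0000 theta=-0.4000
After 1 (propagate distance d=24): x=-4.6000 theta=-0.4000
After 2 (thin lens f=53): x=-4.6000 theta=-83/265 (≈-0.3132)
After 3 (propagate distance d=8): x=-1883/265 (≈-7.1057) theta=-83/265 (≈-0.3132)
After 4 (thin lens f=26): x=-1883/265 (≈-7.1057) theta=-55/1378 (≈-0.0399)
Rounded to 4 decimal places: x = -7.1057, theta = -0.0399

Answer: -7.1057 -0.0399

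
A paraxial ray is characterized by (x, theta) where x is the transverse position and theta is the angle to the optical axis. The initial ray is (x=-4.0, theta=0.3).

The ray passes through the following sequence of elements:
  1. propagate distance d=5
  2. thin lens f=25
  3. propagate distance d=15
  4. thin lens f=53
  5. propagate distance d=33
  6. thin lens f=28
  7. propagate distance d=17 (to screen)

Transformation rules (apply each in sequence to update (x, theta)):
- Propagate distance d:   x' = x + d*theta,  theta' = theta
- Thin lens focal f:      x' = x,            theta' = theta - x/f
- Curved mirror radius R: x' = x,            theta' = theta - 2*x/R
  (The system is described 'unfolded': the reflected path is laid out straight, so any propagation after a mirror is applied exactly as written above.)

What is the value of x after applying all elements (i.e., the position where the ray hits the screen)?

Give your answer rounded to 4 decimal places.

Answer: 11.3819

Derivation:
Initial: x=-4.0000 theta=0.3000
After 1 (propagate distance d=5): x=-2.5000 theta=0.3000
After 2 (thin lens f=25): x=-2.5000 theta=0.4000
After 3 (propagate distance d=15): x=3.5000 theta=0.4000
After 4 (thin lens f=53): x=3.5000 theta=177/530 (≈0.3340)
After 5 (propagate distance d=33): x=3848/265 (≈14.5208) theta=177/530 (≈0.3340)
After 6 (thin lens f=28): x=3848/265 (≈14.5208) theta=-137/742 (≈-0.1846)
After 7 (propagate distance d=17 (to screen)): x=42227/3710 (≈11.3819) theta=-137/742 (≈-0.1846)
Rounded to 4 decimal places: x = 11.3819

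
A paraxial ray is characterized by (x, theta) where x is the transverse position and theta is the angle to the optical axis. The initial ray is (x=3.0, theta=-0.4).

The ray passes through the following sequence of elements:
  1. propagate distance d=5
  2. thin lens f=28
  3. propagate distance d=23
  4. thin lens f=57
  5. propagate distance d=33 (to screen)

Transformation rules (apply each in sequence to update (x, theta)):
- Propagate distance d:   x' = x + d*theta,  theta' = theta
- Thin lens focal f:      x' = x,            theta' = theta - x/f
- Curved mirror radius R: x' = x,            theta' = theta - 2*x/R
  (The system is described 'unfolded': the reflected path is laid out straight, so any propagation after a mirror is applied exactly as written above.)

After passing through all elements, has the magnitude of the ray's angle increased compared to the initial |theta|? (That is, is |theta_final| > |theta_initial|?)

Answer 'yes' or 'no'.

Answer: no

Derivation:
Initial: x=3.0000 theta=-0.4000
After 1 (propagate distance d=5): x=1.0000 theta=-0.4000
After 2 (thin lens f=28): x=1.0000 theta=-61/140 (≈-0.4357)
After 3 (propagate distance d=23): x=-1263/140 (≈-9.0214) theta=-61/140 (≈-0.4357)
After 4 (thin lens f=57): x=-1263/140 (≈-9.0214) theta=-369/1330 (≈-0.2774)
After 5 (propagate distance d=33 (to screen)): x=-48351/2660 (≈-18.1771) theta=-369/1330 (≈-0.2774)
|theta_initial|=0.4000 |theta_final|=369/1330 (≈0.2774) -> not increased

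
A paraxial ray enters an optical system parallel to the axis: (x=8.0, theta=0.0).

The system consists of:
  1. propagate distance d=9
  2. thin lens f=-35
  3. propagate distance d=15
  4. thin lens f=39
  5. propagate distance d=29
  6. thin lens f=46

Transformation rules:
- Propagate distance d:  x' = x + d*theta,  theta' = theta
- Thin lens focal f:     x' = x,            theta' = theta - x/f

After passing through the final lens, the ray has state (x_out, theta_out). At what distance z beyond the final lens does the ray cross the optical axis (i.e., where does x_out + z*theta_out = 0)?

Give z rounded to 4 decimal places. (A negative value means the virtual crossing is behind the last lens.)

Answer: 35.1081

Derivation:
Initial: x=8.0000 theta=0.0000
After 1 (propagate distance d=9): x=8.0000 theta=0.0000
After 2 (thin lens f=-35): x=8.0000 theta=8/35 (≈0.2286)
After 3 (propagate distance d=15): x=80/7 (≈11.4286) theta=8/35 (≈0.2286)
After 4 (thin lens f=39): x=80/7 (≈11.4286) theta=-88/1365 (≈-0.0645)
After 5 (propagate distance d=29): x=1864/195 (≈9.5590) theta=-88/1365 (≈-0.0645)
After 6 (thin lens f=46): x=1864/195 (≈9.5590) theta=-8548/31395 (≈-0.2723)
z_focus = -x_out/theta_out = -(1864/195)/(-8548/31395) = 75026/2137 ≈ 35.1081
Rounded to 4 decimal places: z = 35.1081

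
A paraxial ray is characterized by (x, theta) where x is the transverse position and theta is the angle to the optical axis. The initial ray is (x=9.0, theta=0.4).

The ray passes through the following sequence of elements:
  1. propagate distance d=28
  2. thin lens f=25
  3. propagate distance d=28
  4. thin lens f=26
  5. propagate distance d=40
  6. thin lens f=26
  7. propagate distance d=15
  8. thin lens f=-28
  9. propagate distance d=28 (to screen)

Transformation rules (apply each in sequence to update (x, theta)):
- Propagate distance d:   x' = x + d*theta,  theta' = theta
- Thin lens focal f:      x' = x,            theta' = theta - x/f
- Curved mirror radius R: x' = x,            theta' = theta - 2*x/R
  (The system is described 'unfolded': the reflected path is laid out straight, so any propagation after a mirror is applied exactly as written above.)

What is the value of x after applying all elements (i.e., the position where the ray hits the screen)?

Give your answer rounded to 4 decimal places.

Initial: x=9.0000 theta=0.4000
After 1 (propagate distance d=28): x=20.2000 theta=0.4000
After 2 (thin lens f=25): x=20.2000 theta=-0.4080
After 3 (propagate distance d=28): x=8.7760 theta=-0.4080
After 4 (thin lens f=26): x=8.7760 theta=-2423/3250 (≈-0.7455)
After 5 (propagate distance d=40): x=-34199/1625 (≈-21.0455) theta=-2423/3250 (≈-0.7455)
After 6 (thin lens f=26): x=-34199/1625 (≈-21.0455) theta=54/845 (≈0.0639)
After 7 (propagate distance d=15): x=-424337/21125 (≈-20.0870) theta=54/845 (≈0.0639)
After 8 (thin lens f=-28): x=-424337/21125 (≈-20.0870) theta=-386537/591500 (≈-0.6535)
After 9 (propagate distance d=28 (to screen)): x=-810874/21125 (≈-38.3846) theta=-386537/591500 (≈-0.6535)
Rounded to 4 decimal places: x = -38.3846

Answer: -38.3846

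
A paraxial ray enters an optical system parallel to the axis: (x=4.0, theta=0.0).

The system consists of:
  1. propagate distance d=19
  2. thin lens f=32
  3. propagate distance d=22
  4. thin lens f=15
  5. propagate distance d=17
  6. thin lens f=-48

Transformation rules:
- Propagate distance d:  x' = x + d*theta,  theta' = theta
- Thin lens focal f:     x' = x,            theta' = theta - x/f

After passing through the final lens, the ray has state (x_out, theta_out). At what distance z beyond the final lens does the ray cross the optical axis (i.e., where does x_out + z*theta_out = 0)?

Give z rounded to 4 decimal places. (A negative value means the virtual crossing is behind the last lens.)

Initial: x=4.0000 theta=0.0000
After 1 (propagate distance d=19): x=4.0000 theta=0.0000
After 2 (thin lens f=32): x=4.0000 theta=-0.1250
After 3 (propagate distance d=22): x=1.2500 theta=-0.1250
After 4 (thin lens f=15): x=1.2500 theta=-5/24 (≈-0.2083)
After 5 (propagate distance d=17): x=-55/24 (≈-2.2917) theta=-5/24 (≈-0.2083)
After 6 (thin lens f=-48): x=-55/24 (≈-2.2917) theta=-295/1152 (≈-0.2561)
z_focus = -x_out/theta_out = -(-55/24)/(-295/1152) = -528/59 ≈ -8.9492
Rounded to 4 decimal places: z = -8.9492

Answer: -8.9492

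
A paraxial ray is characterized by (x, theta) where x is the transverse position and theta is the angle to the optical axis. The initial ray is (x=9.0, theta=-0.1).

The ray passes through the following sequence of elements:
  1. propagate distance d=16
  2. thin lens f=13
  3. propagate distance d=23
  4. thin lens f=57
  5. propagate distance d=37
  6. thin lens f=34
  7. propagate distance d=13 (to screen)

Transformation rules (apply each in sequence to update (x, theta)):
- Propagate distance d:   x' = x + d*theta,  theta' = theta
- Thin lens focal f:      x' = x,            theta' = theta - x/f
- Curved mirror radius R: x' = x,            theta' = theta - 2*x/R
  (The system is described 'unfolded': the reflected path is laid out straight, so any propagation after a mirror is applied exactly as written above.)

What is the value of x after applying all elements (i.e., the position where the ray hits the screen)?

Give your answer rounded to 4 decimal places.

Initial: x=9.0000 theta=-0.1000
After 1 (propagate distance d=16): x=7.4000 theta=-0.1000
After 2 (thin lens f=13): x=7.4000 theta=-87/130 (≈-0.6692)
After 3 (propagate distance d=23): x=-1039/130 (≈-7.9923) theta=-87/130 (≈-0.6692)
After 4 (thin lens f=57): x=-1039/130 (≈-7.9923) theta=-392/741 (≈-0.5290)
After 5 (propagate distance d=37): x=-204263/7410 (≈-27.5659) theta=-392/741 (≈-0.5290)
After 6 (thin lens f=34): x=-204263/7410 (≈-27.5659) theta=23661/83980 (≈0.2817)
After 7 (propagate distance d=13 (to screen)): x=-6022163/251940 (≈-23.9032) theta=23661/83980 (≈0.2817)
Rounded to 4 decimal places: x = -23.9032

Answer: -23.9032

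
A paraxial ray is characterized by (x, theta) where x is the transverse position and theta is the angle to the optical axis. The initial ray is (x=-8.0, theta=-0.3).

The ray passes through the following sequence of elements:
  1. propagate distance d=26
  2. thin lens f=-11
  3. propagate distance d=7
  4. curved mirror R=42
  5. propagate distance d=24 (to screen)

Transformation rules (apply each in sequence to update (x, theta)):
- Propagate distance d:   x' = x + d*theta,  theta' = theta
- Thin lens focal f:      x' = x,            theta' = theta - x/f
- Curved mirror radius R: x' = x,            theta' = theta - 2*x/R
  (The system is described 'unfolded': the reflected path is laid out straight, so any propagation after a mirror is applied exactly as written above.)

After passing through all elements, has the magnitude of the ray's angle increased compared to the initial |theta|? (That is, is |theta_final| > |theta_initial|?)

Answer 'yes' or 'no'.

Answer: yes

Derivation:
Initial: x=-8.0000 theta=-0.3000
After 1 (propagate distance d=26): x=-15.8000 theta=-0.3000
After 2 (thin lens f=-11): x=-15.8000 theta=-191/110 (≈-1.7364)
After 3 (propagate distance d=7): x=-615/22 (≈-27.9545) theta=-191/110 (≈-1.7364)
After 4 (curved mirror R=42): x=-615/22 (≈-27.9545) theta=-156/385 (≈-0.4052)
After 5 (propagate distance d=24 (to screen)): x=-29013/770 (≈-37.6792) theta=-156/385 (≈-0.4052)
|theta_initial|=0.3000 |theta_final|=156/385 (≈0.4052) -> increased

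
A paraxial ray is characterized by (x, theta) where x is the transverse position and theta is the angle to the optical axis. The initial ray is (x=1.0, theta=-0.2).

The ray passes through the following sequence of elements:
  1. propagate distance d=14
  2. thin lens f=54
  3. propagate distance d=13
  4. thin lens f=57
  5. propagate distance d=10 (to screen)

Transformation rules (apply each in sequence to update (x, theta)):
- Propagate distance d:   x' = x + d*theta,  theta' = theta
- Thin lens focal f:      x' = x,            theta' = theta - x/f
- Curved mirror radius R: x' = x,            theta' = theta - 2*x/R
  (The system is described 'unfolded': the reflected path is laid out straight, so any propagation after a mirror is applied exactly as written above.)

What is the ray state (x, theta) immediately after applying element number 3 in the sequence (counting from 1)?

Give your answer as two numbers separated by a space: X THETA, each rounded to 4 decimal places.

Answer: -3.9667 -0.1667

Derivation:
Initial: x=1.0000 theta=-0.2000
After 1 (propagate distance d=14): x=-1.8000 theta=-0.2000
After 2 (thin lens f=54): x=-1.8000 theta=-1/6 (≈-0.1667)
After 3 (propagate distance d=13): x=-119/30 (≈-3.9667) theta=-1/6 (≈-0.1667)
Rounded to 4 decimal places: x = -3.9667, theta = -0.1667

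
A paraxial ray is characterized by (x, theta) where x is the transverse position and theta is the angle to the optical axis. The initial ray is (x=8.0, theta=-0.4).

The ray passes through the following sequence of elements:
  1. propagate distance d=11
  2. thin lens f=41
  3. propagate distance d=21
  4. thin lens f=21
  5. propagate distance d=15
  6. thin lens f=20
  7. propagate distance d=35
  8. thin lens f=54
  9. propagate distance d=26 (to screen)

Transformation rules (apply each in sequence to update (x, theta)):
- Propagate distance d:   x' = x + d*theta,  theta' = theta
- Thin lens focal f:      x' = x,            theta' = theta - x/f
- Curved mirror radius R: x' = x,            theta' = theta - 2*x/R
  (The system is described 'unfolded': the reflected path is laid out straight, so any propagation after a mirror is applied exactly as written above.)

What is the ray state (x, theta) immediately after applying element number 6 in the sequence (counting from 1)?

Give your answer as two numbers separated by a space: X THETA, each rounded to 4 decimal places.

Answer: -9.2153 0.2893

Derivation:
Initial: x=8.0000 theta=-0.4000
After 1 (propagate distance d=11): x=3.6000 theta=-0.4000
After 2 (thin lens f=41): x=3.6000 theta=-20/41 (≈-0.4878)
After 3 (propagate distance d=21): x=-1362/205 (≈-6.6439) theta=-20/41 (≈-0.4878)
After 4 (thin lens f=21): x=-1362/205 (≈-6.6439) theta=-6/35 (≈-0.1714)
After 5 (propagate distance d=15): x=-13224/1435 (≈-9.2153) theta=-6/35 (≈-0.1714)
After 6 (thin lens f=20): x=-13224/1435 (≈-9.2153) theta=2076/7175 (≈0.2893)
Rounded to 4 decimal places: x = -9.2153, theta = 0.2893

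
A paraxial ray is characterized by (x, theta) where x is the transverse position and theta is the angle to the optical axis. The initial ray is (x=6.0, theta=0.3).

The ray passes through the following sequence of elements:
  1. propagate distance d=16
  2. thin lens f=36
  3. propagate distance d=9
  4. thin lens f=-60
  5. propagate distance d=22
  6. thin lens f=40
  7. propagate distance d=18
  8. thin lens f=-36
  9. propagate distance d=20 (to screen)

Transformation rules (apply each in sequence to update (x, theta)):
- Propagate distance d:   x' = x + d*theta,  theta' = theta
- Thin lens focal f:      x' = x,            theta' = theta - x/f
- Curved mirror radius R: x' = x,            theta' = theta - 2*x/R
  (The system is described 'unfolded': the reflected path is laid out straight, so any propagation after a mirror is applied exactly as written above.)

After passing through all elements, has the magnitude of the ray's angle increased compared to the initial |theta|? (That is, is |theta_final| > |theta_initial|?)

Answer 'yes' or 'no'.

Initial: x=6.0000 theta=0.3000
After 1 (propagate distance d=16): x=10.8000 theta=0.3000
After 2 (thin lens f=36): x=10.8000 theta=0.0000
After 3 (propagate distance d=9): x=10.8000 theta=0.0000
After 4 (thin lens f=-60): x=10.8000 theta=0.1800
After 5 (propagate distance d=22): x=14.7600 theta=0.1800
After 6 (thin lens f=40): x=14.7600 theta=-0.1890
After 7 (propagate distance d=18): x=11.3580 theta=-0.1890
After 8 (thin lens f=-36): x=11.3580 theta=0.1265
After 9 (propagate distance d=20 (to screen)): x=13.8880 theta=0.1265
|theta_initial|=0.3000 |theta_final|=0.1265 -> not increased

Answer: no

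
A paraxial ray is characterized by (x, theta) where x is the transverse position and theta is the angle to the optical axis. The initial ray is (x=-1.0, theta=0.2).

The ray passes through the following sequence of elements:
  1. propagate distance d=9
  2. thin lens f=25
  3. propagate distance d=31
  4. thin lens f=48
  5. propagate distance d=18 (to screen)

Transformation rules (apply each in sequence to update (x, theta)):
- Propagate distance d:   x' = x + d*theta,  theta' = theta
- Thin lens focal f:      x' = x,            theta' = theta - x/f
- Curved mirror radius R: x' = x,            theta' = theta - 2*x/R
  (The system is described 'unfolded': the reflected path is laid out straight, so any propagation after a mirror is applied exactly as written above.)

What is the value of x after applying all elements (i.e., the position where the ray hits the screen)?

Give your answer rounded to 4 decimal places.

Initial: x=-1.0000 theta=0.2000
After 1 (propagate distance d=9): x=0.8000 theta=0.2000
After 2 (thin lens f=25): x=0.8000 theta=0.1680
After 3 (propagate distance d=31): x=6.0080 theta=0.1680
After 4 (thin lens f=48): x=6.0080 theta=257/6000 (≈0.0428)
After 5 (propagate distance d=18 (to screen)): x=6.7790 theta=257/6000 (≈0.0428)
Rounded to 4 decimal places: x = 6.7790

Answer: 6.7790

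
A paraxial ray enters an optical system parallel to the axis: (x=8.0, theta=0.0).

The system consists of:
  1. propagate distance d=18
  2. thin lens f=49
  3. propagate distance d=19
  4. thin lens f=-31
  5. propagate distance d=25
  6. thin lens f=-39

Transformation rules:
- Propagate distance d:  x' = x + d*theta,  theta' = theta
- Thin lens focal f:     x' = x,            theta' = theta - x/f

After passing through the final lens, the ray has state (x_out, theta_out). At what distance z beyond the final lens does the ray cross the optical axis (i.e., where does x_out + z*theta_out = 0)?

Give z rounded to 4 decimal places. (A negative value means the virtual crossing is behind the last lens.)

Answer: -40.7564

Derivation:
Initial: x=8.0000 theta=0.0000
After 1 (propagate distance d=18): x=8.0000 theta=0.0000
After 2 (thin lens f=49): x=8.0000 theta=-8/49 (≈-0.1633)
After 3 (propagate distance d=19): x=240/49 (≈4.8980) theta=-8/49 (≈-0.1633)
After 4 (thin lens f=-31): x=240/49 (≈4.8980) theta=-8/1519 (≈-0.0053)
After 5 (propagate distance d=25): x=7240/1519 (≈4.7663) theta=-8/1519 (≈-0.0053)
After 6 (thin lens f=-39): x=7240/1519 (≈4.7663) theta=6928/59241 (≈0.1169)
z_focus = -x_out/theta_out = -(7240/1519)/(6928/59241) = -35295/866 ≈ -40.7564
Rounded to 4 decimal places: z = -40.7564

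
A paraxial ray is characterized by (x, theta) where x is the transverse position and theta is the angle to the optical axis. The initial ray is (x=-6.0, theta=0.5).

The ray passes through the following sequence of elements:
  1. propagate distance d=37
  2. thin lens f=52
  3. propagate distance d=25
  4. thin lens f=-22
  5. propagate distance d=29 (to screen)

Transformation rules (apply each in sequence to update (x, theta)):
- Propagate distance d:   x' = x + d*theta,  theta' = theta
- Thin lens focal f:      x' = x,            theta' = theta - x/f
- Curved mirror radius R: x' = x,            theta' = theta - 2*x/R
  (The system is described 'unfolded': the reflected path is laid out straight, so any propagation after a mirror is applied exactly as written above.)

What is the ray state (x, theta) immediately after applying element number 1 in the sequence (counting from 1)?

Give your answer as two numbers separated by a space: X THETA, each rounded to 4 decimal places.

Initial: x=-6.0000 theta=0.5000
After 1 (propagate distance d=37): x=12.5000 theta=0.5000
Rounded to 4 decimal places: x = 12.5000, theta = 0.5000

Answer: 12.5000 0.5000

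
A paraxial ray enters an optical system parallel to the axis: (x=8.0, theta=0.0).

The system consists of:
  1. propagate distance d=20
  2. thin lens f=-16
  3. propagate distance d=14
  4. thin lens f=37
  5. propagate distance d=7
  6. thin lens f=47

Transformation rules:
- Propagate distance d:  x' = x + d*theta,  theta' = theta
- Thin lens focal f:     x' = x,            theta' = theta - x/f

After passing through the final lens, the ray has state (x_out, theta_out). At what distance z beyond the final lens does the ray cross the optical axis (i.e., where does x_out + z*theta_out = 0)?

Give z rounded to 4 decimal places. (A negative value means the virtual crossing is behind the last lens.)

Answer: 65.6301

Derivation:
Initial: x=8.0000 theta=0.0000
After 1 (propagate distance d=20): x=8.0000 theta=0.0000
After 2 (thin lens f=-16): x=8.0000 theta=0.5000
After 3 (propagate distance d=14): x=15.0000 theta=0.5000
After 4 (thin lens f=37): x=15.0000 theta=7/74 (≈0.0946)
After 5 (propagate distance d=7): x=1159/74 (≈15.6622) theta=7/74 (≈0.0946)
After 6 (thin lens f=47): x=1159/74 (≈15.6622) theta=-415/1739 (≈-0.2386)
z_focus = -x_out/theta_out = -(1159/74)/(-415/1739) = 54473/830 ≈ 65.6301
Rounded to 4 decimal places: z = 65.6301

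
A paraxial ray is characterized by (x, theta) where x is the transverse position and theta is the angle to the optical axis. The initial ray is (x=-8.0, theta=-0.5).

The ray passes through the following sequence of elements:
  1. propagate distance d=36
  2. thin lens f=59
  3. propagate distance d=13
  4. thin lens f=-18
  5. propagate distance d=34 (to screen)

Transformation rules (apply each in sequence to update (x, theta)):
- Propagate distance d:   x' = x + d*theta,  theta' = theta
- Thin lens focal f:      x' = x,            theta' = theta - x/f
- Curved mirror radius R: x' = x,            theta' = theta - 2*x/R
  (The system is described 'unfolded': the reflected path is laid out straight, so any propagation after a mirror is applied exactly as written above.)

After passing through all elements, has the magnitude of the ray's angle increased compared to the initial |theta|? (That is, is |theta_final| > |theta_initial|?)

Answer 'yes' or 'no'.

Answer: yes

Derivation:
Initial: x=-8.0000 theta=-0.5000
After 1 (propagate distance d=36): x=-26.0000 theta=-0.5000
After 2 (thin lens f=59): x=-26.0000 theta=-7/118 (≈-0.0593)
After 3 (propagate distance d=13): x=-3159/118 (≈-26.7712) theta=-7/118 (≈-0.0593)
After 4 (thin lens f=-18): x=-3159/118 (≈-26.7712) theta=-365/236 (≈-1.5466)
After 5 (propagate distance d=34 (to screen)): x=-4682/59 (≈-79.3559) theta=-365/236 (≈-1.5466)
|theta_initial|=0.5000 |theta_final|=365/236 (≈1.5466) -> increased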